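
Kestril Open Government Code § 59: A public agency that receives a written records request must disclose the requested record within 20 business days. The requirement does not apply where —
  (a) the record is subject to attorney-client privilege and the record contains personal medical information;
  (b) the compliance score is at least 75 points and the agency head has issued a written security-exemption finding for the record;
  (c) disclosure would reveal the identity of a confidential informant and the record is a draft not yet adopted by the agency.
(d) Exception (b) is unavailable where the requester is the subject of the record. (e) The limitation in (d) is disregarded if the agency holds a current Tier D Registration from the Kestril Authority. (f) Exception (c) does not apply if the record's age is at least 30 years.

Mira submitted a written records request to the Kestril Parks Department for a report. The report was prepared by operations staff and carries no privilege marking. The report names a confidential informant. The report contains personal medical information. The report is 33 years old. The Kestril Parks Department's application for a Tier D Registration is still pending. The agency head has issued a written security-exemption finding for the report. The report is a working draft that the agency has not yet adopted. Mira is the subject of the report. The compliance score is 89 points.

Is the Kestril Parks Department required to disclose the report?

Exception (a) requires that the record is subject to attorney-client privilege; but the report carries no privilege marking, so (a) is unavailable.
Exception (b)'s conditions are all satisfied: the compliance score is 89 points, meeting the 75 points threshold; a written security-exemption finding has been issued. But applying paragraphs (d)–(e): (d) operates — Mira is the subject of the report. (e), which would lift (d), is not engaged — there is no Tier D Registration in force. (b) is therefore removed.
Exception (c) is satisfied on its face — the report names a confidential informant; the report is an unadopted draft. However, paragraph (f) must be considered: (f) is triggered — the record's age is 33 years, meeting the 30 years threshold. Exception (c) does not apply.
None of the exceptions is available; § 59 applies in full.

Yes — the Kestril Parks Department must disclose the report.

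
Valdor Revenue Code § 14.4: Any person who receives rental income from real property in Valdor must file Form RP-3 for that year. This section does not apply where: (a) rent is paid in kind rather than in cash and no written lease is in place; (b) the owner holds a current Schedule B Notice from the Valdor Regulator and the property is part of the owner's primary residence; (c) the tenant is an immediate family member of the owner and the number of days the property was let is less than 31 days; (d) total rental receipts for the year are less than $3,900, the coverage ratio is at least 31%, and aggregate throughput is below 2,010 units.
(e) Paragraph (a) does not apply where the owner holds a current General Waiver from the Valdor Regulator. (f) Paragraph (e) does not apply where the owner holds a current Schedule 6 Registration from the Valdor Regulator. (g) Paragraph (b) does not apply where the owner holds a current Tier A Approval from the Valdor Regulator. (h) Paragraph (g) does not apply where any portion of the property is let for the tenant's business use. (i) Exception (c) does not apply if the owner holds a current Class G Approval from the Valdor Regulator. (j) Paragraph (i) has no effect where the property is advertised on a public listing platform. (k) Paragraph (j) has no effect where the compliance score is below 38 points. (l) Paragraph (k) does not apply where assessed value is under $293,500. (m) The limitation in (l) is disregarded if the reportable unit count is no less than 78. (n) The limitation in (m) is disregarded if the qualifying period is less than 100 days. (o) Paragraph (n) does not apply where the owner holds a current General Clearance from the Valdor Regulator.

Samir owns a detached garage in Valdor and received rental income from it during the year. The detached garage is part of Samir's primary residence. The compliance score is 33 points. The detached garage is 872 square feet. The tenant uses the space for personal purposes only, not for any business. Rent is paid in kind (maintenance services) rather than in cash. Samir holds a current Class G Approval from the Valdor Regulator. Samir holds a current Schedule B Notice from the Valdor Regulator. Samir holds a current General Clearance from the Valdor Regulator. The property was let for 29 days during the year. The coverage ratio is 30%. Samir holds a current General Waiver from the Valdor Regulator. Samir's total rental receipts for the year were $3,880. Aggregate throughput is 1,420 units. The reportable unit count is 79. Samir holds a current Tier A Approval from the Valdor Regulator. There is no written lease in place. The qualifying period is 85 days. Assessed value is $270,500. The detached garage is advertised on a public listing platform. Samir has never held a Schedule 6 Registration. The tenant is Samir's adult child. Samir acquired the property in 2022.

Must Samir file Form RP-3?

Yes — Samir must file Form RP-3.

Exception (a) is satisfied on its face — rent is paid in kind; there is no written lease. But applying paragraphs (e)–(f): (e) is engaged — a current General Waiver is held. (f) is not triggered (there is no Schedule 6 Registration in force), so (e) stands. So (a) is unavailable.
Exception (b)'s conditions are all satisfied: a current Schedule B Notice is held; the detached garage is part of the primary residence. But applying paragraphs (g)–(h): (g) operates — a current Tier A Approval is held. (h) does not operate here (the space is used for personal purposes only), so (g) stands. So (b) is unavailable.
Exception (c) is satisfied on its face — the tenant is an immediate family member; the number of days the property was let is 29 days, less than the 31 days limit. However, paragraphs (i)–(o) must be considered: (i) applies — a current Class G Approval is held. (j) would limit (i) — the property is publicly advertised — but (k) sets (j) aside: (k) operates against (j): the compliance score is 33 points, below the 38 points limit. (l) would limit (k) — assessed value is $270,500, under the $293,500 limit — but (m) sets (l) aside: (m) operates against (l): the reportable unit count is 79, meeting the 78 threshold. (n) applies (the qualifying period is 85 days, less than the 100 days limit), but yields to (o): (o) operates — a current General Clearance is held. So (c) is unavailable.
Exception (d) does not apply: the coverage ratio is 30%, short of 31%.
No exception is made out. Samir falls within the general rule.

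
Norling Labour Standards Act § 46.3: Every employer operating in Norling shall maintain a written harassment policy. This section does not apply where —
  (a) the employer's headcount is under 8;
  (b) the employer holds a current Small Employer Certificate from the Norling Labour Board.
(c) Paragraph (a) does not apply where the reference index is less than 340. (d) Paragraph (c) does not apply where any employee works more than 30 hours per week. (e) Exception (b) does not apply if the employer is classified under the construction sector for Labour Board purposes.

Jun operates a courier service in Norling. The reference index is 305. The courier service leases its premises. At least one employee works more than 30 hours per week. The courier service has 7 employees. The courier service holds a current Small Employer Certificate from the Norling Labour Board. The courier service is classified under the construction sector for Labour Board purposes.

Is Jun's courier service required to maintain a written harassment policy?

No — exception (a) applies; Jun's courier service is not required to maintain a written harassment policy.

Exception (a) is satisfied on its face — the employer's headcount is 7, under the 8 limit. Under paragraphs (c)–(d): (c) applies (the reference index is 305, less than the 340 limit), but yields to (d): (d) applies — at least one employee exceeds 30 hours/week. So (a) applies.
All of (b)'s requirements are met (a current Small Employer Certificate is held). But: (e) operates against (b): the courier service is classified under the construction sector. Exception (b) does not apply.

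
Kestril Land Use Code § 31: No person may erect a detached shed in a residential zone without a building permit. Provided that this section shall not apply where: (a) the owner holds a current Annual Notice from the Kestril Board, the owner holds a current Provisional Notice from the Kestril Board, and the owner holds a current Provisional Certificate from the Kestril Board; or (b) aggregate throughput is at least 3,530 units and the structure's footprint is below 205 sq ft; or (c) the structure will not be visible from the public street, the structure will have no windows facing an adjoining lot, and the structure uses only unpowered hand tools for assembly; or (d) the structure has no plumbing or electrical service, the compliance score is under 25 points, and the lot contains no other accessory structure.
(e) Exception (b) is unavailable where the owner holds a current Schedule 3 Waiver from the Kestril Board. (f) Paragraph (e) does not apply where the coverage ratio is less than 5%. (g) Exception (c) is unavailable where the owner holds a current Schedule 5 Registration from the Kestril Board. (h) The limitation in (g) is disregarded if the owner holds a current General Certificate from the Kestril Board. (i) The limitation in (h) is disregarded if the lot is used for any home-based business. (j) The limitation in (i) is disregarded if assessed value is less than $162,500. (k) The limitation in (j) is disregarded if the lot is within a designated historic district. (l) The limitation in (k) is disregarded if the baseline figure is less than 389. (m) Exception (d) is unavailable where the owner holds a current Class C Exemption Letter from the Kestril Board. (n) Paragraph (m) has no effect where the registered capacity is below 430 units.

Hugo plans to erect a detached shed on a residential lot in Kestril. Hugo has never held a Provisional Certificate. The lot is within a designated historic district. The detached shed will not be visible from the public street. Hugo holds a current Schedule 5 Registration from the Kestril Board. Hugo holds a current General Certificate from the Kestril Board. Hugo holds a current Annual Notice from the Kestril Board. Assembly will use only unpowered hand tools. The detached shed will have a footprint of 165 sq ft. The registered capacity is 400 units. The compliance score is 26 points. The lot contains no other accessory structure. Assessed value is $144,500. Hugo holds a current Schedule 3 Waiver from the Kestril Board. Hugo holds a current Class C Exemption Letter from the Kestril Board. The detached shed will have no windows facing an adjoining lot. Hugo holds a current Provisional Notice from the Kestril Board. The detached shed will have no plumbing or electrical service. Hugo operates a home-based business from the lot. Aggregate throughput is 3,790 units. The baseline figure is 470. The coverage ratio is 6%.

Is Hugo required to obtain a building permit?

Exception (a) requires that the owner holds a current Provisional Certificate from the Kestril Board; but there is no Provisional Certificate in force, so (a) is unavailable.
All of (b)'s requirements are met (aggregate throughput is 3,790 units, meeting the 3,530 units threshold; the structure's footprint is 165 sq ft, below the 205 sq ft limit). Turning to paragraphs (e)–(f): (e) operates — a current Schedule 3 Waiver is held. (f) is not triggered (the coverage ratio is 6%, not less than 5%), so (e) stands. So (b) is unavailable.
Exception (c): the structure will not be visible from the street; no windows face an adjoining lot; assembly uses only hand tools — every condition holds. But applying paragraphs (g)–(l): (g) is engaged — a current Schedule 5 Registration is held. (h) would limit (g) — a current General Certificate is held — but (i) sets (h) aside: (i) is triggered — a home-based business operates on the lot. (j) operates (assessed value is $144,500, less than the $162,500 limit), but yields to (k): (k) is triggered — the lot is in a historic district. (l), which would lift (k), does not operate here — the baseline figure is 470, not less than 389. So (c) is unavailable.
Exception (d) does not apply: the compliance score is 26 points, not under 25 points.
No exception is made out. Hugo falls within the general rule.

Yes — Hugo must obtain a building permit.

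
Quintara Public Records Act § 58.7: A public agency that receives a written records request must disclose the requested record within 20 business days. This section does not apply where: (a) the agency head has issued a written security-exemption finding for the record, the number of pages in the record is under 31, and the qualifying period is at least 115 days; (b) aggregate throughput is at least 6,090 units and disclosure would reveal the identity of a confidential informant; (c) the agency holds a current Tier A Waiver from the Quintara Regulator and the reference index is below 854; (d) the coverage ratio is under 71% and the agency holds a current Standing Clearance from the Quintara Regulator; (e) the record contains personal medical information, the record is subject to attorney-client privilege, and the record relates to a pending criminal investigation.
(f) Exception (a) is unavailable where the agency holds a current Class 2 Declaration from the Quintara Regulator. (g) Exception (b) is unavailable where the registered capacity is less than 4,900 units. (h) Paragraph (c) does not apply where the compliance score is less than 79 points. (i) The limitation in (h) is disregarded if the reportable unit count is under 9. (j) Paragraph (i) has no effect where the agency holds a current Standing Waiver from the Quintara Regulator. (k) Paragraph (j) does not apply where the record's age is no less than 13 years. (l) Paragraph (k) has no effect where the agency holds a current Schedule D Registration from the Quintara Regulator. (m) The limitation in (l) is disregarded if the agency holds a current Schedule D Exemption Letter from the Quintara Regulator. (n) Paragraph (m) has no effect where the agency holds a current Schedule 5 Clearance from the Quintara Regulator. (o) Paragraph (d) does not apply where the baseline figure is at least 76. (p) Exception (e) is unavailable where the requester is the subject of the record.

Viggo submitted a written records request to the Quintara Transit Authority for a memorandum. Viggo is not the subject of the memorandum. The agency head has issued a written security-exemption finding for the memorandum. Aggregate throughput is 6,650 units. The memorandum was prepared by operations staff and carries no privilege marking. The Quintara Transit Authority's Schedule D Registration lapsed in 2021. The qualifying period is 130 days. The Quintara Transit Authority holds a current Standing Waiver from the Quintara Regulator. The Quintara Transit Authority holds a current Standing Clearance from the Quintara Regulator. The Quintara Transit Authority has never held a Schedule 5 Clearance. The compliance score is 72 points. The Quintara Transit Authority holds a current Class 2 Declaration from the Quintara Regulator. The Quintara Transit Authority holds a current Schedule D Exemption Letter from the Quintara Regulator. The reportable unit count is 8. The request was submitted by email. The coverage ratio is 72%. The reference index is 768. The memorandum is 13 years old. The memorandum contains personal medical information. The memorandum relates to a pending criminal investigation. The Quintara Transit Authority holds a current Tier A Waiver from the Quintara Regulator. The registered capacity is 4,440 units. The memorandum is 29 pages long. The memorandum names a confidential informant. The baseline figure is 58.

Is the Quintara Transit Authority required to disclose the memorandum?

No — exception (c) applies; the Quintara Transit Authority is not required to disclose the memorandum.

Exception (a) is satisfied on its face — a written security-exemption finding has been issued; the number of pages in the record is 29, under the 31 limit; the qualifying period is 130 days, meeting the 115 days threshold. However, paragraph (f) must be considered: (f) is engaged — a current Class 2 Declaration is held. Exception (a) does not apply.
Exception (b)'s conditions are all satisfied: aggregate throughput is 6,650 units, meeting the 6,090 units threshold; the memorandum names a confidential informant. However, paragraph (g) must be considered: (g) operates against (b): the registered capacity is 4,440 units, less than the 4,900 units limit. Exception (b) does not apply.
Exception (c) is satisfied on its face — a current Tier A Waiver is held; the reference index is 768, below the 854 limit. Considering the limiting provisions: (h) is triggered (the compliance score is 72 points, less than the 79 points limit), but is itself disapplied by (i): (i) operates against (h): the reportable unit count is 8, under the 9 limit. (j) is engaged (a current Standing Waiver is held), but is overridden by (k): (k) operates against (j): the record's age is 13 years, meeting the 13 years threshold. (l), which would lift (k), does not operate here — no current Schedule D Registration is held. So (c) applies.
Exception (d) does not apply: the coverage ratio is 72%, not under 71%.
Exception (e) requires that the record is subject to attorney-client privilege; but the memorandum carries no privilege marking, so (e) is unavailable.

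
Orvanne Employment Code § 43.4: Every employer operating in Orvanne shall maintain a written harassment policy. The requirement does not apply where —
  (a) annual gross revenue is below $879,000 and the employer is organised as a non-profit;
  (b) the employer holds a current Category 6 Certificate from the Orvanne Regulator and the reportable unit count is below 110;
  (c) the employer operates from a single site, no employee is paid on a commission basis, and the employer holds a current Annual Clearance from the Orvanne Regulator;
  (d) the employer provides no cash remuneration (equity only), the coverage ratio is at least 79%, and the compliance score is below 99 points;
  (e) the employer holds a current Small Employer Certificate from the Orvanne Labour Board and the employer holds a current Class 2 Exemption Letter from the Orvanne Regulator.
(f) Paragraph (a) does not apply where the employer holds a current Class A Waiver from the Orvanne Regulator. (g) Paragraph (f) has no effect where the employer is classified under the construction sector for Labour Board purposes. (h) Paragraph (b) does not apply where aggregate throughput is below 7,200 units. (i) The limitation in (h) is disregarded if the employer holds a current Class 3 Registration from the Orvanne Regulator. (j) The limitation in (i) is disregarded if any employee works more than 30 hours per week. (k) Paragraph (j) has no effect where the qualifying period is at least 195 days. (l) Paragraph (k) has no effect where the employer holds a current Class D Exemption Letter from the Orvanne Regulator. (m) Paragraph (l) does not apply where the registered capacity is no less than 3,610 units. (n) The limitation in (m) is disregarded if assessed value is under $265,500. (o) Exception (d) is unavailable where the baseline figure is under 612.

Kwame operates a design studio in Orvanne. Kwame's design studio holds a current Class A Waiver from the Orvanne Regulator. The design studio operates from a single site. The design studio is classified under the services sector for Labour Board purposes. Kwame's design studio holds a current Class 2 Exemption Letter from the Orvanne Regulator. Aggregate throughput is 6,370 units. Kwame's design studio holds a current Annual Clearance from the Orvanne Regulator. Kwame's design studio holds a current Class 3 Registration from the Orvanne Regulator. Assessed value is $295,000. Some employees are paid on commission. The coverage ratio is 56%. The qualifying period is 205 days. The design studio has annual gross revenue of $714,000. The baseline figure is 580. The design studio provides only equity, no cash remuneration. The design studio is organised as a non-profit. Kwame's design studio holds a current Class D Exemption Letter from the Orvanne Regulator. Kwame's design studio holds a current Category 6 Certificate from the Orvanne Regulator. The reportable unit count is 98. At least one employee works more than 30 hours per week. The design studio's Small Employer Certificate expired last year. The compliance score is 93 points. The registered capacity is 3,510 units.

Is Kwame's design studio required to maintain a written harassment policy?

Yes — Kwame's design studio must maintain a written harassment policy.

Exception (a): annual gross revenue is $714,000, below the $879,000 limit; the employer is a non-profit — every condition holds. Turning to paragraphs (f)–(g): (f) operates — a current Class A Waiver is held. (g) is not triggered (the design studio is classified under the services sector), so (f) stands. So (a) is unavailable.
Exception (b)'s conditions are all satisfied: a current Category 6 Certificate is held; the reportable unit count is 98, below the 110 limit. However, paragraphs (h)–(n) must be considered: (h) operates against (b): aggregate throughput is 6,370 units, below the 7,200 units limit. (i) operates (a current Class 3 Registration is held), but is overridden by (j): (j) applies — at least one employee exceeds 30 hours/week. (k) would limit (j) — the qualifying period is 205 days, meeting the 195 days threshold — but (l) sets (k) aside: (l) is engaged — a current Class D Exemption Letter is held. (m), which would lift (l), is inapplicable — the registered capacity is 3,510 units, short of 3,610 units. Exception (b) does not apply.
Exception (c) requires that no employee is paid on a commission basis; but some employees are paid on commission, so (c) is unavailable.
Exception (d) requires that the coverage ratio is at least 79%; but the coverage ratio is 56%, short of 79%, so (d) is unavailable.
Exception (e) fails — the Small Employer Certificate has expired.
None of the exceptions is available; § 43.4 applies in full.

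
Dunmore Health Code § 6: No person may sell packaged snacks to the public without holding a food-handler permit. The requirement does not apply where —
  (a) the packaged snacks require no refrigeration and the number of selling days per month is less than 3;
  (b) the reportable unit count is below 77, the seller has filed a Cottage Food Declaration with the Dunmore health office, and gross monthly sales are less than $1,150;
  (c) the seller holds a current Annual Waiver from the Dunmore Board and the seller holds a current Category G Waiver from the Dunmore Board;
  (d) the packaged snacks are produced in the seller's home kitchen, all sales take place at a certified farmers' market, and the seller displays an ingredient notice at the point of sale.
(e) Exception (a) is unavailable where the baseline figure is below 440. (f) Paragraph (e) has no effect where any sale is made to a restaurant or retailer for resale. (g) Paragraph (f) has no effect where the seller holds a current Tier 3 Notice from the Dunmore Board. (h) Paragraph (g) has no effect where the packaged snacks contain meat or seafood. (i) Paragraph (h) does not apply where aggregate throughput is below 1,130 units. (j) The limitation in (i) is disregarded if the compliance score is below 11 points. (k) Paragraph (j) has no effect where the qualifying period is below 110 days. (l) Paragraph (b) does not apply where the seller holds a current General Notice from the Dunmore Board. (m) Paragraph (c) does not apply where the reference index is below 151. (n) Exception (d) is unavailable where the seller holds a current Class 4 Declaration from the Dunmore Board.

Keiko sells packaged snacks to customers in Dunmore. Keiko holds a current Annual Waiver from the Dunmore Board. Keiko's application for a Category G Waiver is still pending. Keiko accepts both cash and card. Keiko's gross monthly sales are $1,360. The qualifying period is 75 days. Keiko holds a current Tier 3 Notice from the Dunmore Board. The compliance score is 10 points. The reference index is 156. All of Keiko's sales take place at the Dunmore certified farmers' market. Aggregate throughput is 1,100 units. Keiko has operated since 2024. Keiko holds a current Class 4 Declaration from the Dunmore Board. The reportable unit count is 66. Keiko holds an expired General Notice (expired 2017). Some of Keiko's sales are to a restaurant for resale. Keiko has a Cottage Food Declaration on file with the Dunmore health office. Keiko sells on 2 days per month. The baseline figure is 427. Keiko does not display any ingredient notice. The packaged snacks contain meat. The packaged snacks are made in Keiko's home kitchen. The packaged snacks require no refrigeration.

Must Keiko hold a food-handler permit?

Exception (a) is satisfied on its face — the packaged snacks are shelf-stable; the number of selling days per month is 2, less than the 3 limit. But: (e) operates — the baseline figure is 427, below the 440 limit. (f) would limit (e) — some sales are to a restaurant for resale — but (g) sets (f) aside: (g) operates against (f): a current Tier 3 Notice is held. (h) would limit (g) — the packaged snacks contain meat — but (i) sets (h) aside: (i) operates against (h): aggregate throughput is 1,100 units, below the 1,130 units limit. (j) operates (the compliance score is 10 points, below the 11 points limit), but is displaced by (k): (k) operates — the qualifying period is 75 days, below the 110 days limit. Exception (a) does not apply.
Exception (b) fails — gross monthly sales are $1,360, not less than $1,150.
Exception (c) requires that the seller holds a current Category G Waiver from the Dunmore Board; but there is no Category G Waiver in force, so (c) is unavailable.
Exception (d) requires that the seller displays an ingredient notice at the point of sale; but no ingredient notice is displayed, so (d) is unavailable.
Every exception is unavailable, so the rule governs.

Yes — Keiko must hold a food-handler permit.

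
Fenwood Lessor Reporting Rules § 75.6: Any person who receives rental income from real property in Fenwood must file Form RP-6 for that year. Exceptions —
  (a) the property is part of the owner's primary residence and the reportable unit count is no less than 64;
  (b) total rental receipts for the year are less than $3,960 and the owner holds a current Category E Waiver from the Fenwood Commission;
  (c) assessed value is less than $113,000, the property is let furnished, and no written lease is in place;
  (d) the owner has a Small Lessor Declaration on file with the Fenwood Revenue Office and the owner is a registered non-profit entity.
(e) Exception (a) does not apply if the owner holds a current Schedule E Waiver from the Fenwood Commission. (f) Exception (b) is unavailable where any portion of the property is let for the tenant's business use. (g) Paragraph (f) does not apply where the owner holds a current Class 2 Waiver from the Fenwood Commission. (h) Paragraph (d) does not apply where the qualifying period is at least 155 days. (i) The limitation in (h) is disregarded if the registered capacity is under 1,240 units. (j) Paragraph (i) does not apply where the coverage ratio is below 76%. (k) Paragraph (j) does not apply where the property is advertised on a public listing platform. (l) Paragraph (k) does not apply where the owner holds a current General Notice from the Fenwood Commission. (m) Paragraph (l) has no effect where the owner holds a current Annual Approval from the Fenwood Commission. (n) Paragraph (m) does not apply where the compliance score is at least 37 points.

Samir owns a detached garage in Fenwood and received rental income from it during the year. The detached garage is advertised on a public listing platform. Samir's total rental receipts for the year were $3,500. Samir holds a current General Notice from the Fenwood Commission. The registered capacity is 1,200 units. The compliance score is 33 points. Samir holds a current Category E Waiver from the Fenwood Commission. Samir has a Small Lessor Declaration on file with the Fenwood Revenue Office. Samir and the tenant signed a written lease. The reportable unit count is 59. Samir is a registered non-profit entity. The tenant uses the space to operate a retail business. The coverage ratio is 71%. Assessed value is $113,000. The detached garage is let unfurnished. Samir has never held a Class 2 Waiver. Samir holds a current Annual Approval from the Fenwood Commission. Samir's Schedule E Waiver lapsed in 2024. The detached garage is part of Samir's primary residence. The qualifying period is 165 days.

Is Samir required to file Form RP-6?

Exception (a) fails — the reportable unit count is 59, short of 64.
All of (b)'s requirements are met (total rental receipts for the year are $3,500, less than the $3,960 limit; a current Category E Waiver is held). But: (f) operates against (b): the space is let for business use. (g), which would lift (f), is not triggered — the Class 2 Waiver is not current. Exception (b) does not apply.
Exception (c) requires that assessed value is less than $113,000; but assessed value is $113,000, not less than $113,000, so (c) is unavailable.
Exception (d)'s conditions are all satisfied: a Small Lessor Declaration is on file; Samir is a registered non-profit. As to paragraphs (h)–(n): (h) is triggered (the qualifying period is 165 days, meeting the 155 days threshold), but is overridden by (i): (i) applies — the registered capacity is 1,200 units, under the 1,240 units limit. (j) would limit (i) — the coverage ratio is 71%, below the 76% limit — but (k) sets (j) aside: (k) applies — the property is publicly advertised. (l) applies (a current General Notice is held), but is itself disapplied by (m): (m) operates against (l): a current Annual Approval is held. (n) is not triggered (the compliance score is 33 points, short of 37 points), so (m) stands. So (d) applies.

No — exception (d) applies; Samir is not required to file Form RP-6.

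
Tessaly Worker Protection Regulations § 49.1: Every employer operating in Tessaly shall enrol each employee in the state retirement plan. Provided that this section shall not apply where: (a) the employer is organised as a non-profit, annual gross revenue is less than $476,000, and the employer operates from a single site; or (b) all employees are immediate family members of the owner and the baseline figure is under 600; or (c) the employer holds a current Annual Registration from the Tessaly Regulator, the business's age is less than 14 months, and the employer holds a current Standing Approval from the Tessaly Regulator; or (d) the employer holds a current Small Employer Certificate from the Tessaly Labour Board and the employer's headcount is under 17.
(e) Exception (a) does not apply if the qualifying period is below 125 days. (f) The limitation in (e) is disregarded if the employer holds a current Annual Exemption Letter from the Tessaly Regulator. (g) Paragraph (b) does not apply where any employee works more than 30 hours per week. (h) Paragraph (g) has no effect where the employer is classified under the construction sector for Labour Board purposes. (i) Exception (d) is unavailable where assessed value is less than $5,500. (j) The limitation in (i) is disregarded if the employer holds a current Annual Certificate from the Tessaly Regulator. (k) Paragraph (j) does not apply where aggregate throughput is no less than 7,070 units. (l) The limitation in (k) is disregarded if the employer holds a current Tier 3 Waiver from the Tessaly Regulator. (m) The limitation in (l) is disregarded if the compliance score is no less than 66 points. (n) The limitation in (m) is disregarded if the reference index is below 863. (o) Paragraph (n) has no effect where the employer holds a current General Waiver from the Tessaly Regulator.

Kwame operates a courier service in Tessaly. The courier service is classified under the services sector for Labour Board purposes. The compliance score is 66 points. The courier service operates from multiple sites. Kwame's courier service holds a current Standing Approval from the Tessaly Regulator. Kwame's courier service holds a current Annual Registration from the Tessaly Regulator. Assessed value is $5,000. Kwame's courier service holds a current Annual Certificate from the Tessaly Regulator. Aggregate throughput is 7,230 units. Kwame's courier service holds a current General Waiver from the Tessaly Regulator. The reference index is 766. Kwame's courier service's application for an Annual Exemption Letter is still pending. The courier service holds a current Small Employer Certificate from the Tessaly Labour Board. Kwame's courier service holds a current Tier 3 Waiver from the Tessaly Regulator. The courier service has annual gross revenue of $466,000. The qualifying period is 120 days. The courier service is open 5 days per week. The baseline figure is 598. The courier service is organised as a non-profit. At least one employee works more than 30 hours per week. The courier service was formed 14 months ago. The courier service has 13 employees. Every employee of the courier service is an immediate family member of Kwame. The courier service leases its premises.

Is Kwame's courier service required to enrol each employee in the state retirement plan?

Yes — Kwame's courier service must enrol each employee in the state retirement plan.

Exception (a) does not apply: the employer operates from multiple sites.
Exception (b) is satisfied on its face — every employee is an immediate family member; the baseline figure is 598, under the 600 limit. Turning to paragraphs (g)–(h): (g) applies — at least one employee exceeds 30 hours/week. (h), which would lift (g), is inapplicable — the courier service is classified under the services sector. (b) is therefore removed.
Exception (c) requires that the business's age is less than 14 months; but the business's age is 14 months, not less than 14 months, so (c) is unavailable.
All of (d)'s requirements are met (a current Small Employer Certificate is held; the employer's headcount is 13, under the 17 limit). But applying paragraphs (i)–(o): (i) is triggered — assessed value is $5,000, less than the $5,500 limit. (j) is engaged (a current Annual Certificate is held), but is overridden by (k): (k) is engaged — aggregate throughput is 7,230 units, meeting the 7,070 units threshold. (l) would limit (k) — a current Tier 3 Waiver is held — but (m) sets (l) aside: (m) is triggered — the compliance score is 66 points, meeting the 66 points threshold. (n) would limit (m) — the reference index is 766, below the 863 limit — but (o) sets (n) aside: (o) operates against (n): a current General Waiver is held. Exception (d) does not apply.
No exception applies. The general rule governs.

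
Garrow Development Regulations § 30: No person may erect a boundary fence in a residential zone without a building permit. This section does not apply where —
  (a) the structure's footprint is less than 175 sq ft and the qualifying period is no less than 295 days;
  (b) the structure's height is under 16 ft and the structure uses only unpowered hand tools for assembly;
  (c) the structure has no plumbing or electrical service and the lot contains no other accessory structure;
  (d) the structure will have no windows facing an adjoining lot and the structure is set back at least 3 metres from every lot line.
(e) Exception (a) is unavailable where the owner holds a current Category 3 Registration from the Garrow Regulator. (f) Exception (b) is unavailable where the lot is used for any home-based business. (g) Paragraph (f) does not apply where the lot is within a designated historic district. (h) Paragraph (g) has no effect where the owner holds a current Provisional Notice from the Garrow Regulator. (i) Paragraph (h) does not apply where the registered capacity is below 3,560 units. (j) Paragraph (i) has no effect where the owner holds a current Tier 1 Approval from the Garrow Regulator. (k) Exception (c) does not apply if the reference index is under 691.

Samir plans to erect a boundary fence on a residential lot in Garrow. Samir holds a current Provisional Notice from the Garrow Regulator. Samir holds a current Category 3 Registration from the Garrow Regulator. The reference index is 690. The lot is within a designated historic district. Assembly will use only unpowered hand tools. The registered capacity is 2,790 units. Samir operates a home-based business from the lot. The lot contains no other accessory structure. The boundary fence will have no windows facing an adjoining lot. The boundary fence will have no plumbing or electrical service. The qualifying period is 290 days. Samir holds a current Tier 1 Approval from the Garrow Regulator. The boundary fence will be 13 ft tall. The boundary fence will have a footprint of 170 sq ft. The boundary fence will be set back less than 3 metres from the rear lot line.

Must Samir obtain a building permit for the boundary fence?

Exception (a) does not apply: the qualifying period is 290 days, short of 295 days.
Exception (b) is satisfied on its face — the structure's height is 13 ft, under the 16 ft limit; assembly uses only hand tools. Turning to paragraphs (f)–(j): (f) operates against (b): a home-based business operates on the lot. (g) applies (the lot is in a historic district), but is overridden by (h): (h) is engaged — a current Provisional Notice is held. (i) would limit (h) — the registered capacity is 2,790 units, below the 3,560 units limit — but (j) sets (i) aside: (j) operates against (i): a current Tier 1 Approval is held. Exception (b) does not apply.
All of (c)'s requirements are met (there is no plumbing or electrical service; the lot has no other accessory structure). However, paragraph (k) must be considered: (k) operates against (c): the reference index is 690, under the 691 limit. So (c) is unavailable.
Exception (d) does not apply: the rear setback is under 3 m.
No exception is made out. Samir falls within the general rule.

Yes — Samir must obtain a building permit.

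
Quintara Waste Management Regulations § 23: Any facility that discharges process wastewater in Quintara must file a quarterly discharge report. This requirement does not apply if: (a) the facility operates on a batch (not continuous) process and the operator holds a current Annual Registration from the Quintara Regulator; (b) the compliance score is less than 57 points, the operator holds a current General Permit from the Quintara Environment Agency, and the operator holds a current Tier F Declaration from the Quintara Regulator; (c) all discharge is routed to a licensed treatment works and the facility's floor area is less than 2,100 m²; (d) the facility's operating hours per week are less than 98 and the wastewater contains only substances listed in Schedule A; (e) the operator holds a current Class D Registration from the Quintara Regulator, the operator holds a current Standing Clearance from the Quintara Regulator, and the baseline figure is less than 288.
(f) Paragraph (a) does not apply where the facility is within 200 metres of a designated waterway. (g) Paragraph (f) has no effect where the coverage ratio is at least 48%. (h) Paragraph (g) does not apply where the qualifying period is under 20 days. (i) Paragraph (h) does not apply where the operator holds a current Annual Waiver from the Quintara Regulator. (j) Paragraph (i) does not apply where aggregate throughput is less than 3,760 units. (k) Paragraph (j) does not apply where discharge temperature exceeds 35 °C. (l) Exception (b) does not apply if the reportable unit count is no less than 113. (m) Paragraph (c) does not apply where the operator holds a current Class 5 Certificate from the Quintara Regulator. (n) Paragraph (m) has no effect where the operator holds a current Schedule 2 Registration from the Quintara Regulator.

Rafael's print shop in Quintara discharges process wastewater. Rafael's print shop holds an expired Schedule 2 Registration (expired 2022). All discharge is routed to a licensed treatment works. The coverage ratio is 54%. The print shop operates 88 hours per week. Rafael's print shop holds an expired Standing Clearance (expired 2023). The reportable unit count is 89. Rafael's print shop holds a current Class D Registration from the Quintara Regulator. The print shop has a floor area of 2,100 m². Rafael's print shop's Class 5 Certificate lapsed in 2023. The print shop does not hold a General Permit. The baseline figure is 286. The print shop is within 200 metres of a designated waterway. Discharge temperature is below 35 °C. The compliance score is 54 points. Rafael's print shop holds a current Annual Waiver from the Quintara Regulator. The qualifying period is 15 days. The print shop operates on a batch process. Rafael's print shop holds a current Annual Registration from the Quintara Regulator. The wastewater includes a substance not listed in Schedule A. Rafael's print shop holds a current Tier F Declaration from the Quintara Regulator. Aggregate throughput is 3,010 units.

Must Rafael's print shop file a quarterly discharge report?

Yes — Rafael's print shop must file a quarterly discharge report.

Exception (a) is satisfied on its face — the facility operates on a batch process; a current Annual Registration is held. However, paragraphs (f)–(k) must be considered: (f) applies — the print shop is within 200 m of a designated waterway. (g) would limit (f) — the coverage ratio is 54%, meeting the 48% threshold — but (h) sets (g) aside: (h) operates against (g): the qualifying period is 15 days, under the 20 days limit. (i) is engaged (a current Annual Waiver is held), but is set aside by (j): (j) is engaged — aggregate throughput is 3,010 units, less than the 3,760 units limit. (k) is not engaged (discharge temperature is below 35 °C), so (j) stands. (a) is therefore removed.
Exception (b) does not apply: no General Permit is held.
Exception (c) requires that the facility's floor area is less than 2,100 m²; but the facility's floor area is 2,100 m², not less than 2,100 m², so (c) is unavailable.
Exception (d) does not apply: the wastewater includes a non-Schedule-A substance.
Exception (e) fails — no current Standing Clearance is held.
No exception applies. The general rule governs.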